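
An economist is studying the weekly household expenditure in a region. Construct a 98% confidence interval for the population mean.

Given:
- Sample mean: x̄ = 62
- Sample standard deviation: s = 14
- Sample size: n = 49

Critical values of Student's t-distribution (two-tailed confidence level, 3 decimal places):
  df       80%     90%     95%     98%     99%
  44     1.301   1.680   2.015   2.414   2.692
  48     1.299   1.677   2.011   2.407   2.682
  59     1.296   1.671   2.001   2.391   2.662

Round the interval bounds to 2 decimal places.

The population standard deviation σ is unknown (only the sample standard deviation s is given), so use a t-interval with df = n - 1 = 49 - 1 = 48.

For 98% confidence with df = 48, t* = 2.407 (from t-table)

Standard error: SE = s/√n = 14/√49 = 2.000000

Margin of error: E = t* × SE = 2.407 × 2.000000 = 4.8140

T-interval: x̄ ± E = 62 ± 4.8140 = (57.1860, 66.8140)

Rounded to 2 decimal places:

(57.19, 66.81)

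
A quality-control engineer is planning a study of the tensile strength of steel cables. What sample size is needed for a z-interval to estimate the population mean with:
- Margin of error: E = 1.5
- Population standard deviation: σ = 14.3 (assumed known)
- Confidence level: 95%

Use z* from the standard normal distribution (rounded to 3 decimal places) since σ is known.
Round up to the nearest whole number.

Using z* since population σ is known (z-interval formula).

For 95% confidence, z* = 1.96 (from standard normal table)

Sample size formula for z-interval: n = (z*σ/E)²

n = (1.96 × 14.3 / 1.5)²
  = (18.685333)²
  = 349.1417

Round up to the nearest whole number: n = 350

350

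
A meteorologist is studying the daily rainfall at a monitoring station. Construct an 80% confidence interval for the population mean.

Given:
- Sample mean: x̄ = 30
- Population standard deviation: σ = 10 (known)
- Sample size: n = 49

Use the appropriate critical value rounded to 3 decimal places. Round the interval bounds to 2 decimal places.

The population standard deviation σ is known, so use a z-interval (standard normal critical value).

For 80% confidence, z* = 1.282 (from standard normal table)

Standard error: SE = σ/√n = 10/√49 = 1.428571

Margin of error: E = z* × SE = 1.282 × 1.428571 = 1.8314

Z-interval: x̄ ± E = 30 ± 1.8314 = (28.1686, 31.8314)

Rounded to 2 decimal places:

(28.17, 31.83)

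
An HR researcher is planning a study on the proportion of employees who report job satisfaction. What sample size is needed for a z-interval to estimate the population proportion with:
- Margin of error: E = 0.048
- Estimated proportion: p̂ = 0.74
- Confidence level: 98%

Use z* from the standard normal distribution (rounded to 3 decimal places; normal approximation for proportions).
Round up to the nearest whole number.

Using z* for proportion z-interval (normal approximation).

For 98% confidence, z* = 2.326 (from standard normal table)

Sample size formula for proportion z-interval: n = z*²p̂(1-p̂)/E²

n = 2.326² × 0.74 × 0.26 / 0.048²
  = 5.410276 × 0.1924 / 0.002304
  = 451.7956

Round up to the nearest whole number: n = 452

452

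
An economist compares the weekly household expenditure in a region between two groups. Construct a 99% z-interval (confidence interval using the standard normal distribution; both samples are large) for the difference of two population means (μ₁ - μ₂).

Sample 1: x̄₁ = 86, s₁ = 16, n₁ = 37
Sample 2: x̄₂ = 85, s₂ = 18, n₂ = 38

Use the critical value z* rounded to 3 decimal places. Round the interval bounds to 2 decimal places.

Both samples are large (n₁ = 37 ≥ 30, n₂ = 38 ≥ 30), so a z-interval for the difference of means applies.

Point estimate: x̄₁ - x̄₂ = 86 - 85 = 1

Standard error: SE = √(s₁²/n₁ + s₂²/n₂)
= √(16²/37 + 18²/38)
= √(6.918919 + 8.526316)
= 3.930043

For 99% confidence, z* = 2.576 (from standard normal table)
Margin of error: E = z* × SE = 2.576 × 3.930043 = 10.1238

Z-interval: (x̄₁ - x̄₂) ± E = 1 ± 10.1238 = (-9.1238, 11.1238)

Rounded to 2 decimal places:

(-9.12, 11.12)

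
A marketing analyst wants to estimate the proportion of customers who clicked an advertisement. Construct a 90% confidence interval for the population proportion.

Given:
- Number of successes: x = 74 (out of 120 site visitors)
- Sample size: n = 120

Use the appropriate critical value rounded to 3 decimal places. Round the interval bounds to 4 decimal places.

Sample proportion: p̂ = 74/120 = 0.616667

Check conditions for normal approximation:
  np̂ = 74 ≥ 10 ✓
  n(1-p̂) = 46 ≥ 10 ✓

The sample is large enough, so use a z-interval (normal approximation) for the proportion.

For 90% confidence, z* = 1.645 (from standard normal table)

Standard error: SE = √(p̂(1-p̂)/n) = √(0.616667×0.383333/120) = 0.04438364

Margin of error: E = z* × SE = 1.645 × 0.04438364 = 0.073011

Z-interval: p̂ ± E = 0.616667 ± 0.073011 = (0.543656, 0.689678)

Rounded to 4 decimal places:

(0.5437, 0.6897)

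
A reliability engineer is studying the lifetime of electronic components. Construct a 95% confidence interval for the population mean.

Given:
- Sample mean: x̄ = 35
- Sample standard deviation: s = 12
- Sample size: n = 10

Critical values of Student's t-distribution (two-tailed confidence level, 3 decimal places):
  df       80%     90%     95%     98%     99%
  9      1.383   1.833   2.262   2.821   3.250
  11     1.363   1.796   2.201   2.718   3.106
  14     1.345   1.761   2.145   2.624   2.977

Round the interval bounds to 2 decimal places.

The population standard deviation σ is unknown (only the sample standard deviation s is given), so use a t-interval with df = n - 1 = 10 - 1 = 9.

For 95% confidence with df = 9, t* = 2.262 (from t-table)

Standard error: SE = s/√n = 12/√10 = 3.794733

Margin of error: E = t* × SE = 2.262 × 3.794733 = 8.5837

T-interval: x̄ ± E = 35 ± 8.5837 = (26.4163, 43.5837)

Rounded to 2 decimal places:

(26.42, 43.58)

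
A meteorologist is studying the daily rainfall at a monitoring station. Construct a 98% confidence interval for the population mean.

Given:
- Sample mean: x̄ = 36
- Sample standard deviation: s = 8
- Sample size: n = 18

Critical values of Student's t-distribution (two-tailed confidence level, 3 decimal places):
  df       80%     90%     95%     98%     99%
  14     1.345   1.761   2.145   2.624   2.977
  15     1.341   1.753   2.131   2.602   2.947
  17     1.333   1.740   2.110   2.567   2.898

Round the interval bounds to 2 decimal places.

The population standard deviation σ is unknown (only the sample standard deviation s is given), so use a t-interval with df = n - 1 = 18 - 1 = 17.

For 98% confidence with df = 17, t* = 2.567 (from t-table)

Standard error: SE = s/√n = 8/√18 = 1.885618

Margin of error: E = t* × SE = 2.567 × 1.885618 = 4.8404

T-interval: x̄ ± E = 36 ± 4.8404 = (31.1596, 40.8404)

Rounded to 2 decimal places:

(31.16, 40.84)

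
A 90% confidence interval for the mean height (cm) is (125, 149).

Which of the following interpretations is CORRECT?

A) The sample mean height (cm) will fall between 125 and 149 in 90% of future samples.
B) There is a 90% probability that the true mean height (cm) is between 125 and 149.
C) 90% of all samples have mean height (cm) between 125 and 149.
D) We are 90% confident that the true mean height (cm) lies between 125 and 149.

A confidence interval represents our confidence in the procedure, not a probability statement about the parameter.

Key concept: If we repeated this sampling process many times and computed a 90% CI each time, about 90% of those intervals would contain the true population parameter.

For this specific interval (125, 149):
- Midpoint (point estimate): 137
- Margin of error: 12

The correct interpretation is the one stating confidence that the true parameter lies in the interval — option D.

D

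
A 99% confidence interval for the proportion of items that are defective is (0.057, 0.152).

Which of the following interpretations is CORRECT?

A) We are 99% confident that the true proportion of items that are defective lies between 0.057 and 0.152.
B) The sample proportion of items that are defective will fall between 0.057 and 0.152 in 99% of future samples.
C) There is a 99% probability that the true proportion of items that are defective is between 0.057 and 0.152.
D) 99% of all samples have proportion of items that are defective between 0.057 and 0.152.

A confidence interval represents our confidence in the procedure, not a probability statement about the parameter.

Key concept: If we repeated this sampling process many times and computed a 99% CI each time, about 99% of those intervals would contain the true population parameter.

For this specific interval (0.057, 0.152):
- Midpoint (point estimate): 0.1045
- Margin of error: 0.0475

The correct interpretation is the one stating confidence that the true parameter lies in the interval — option A.

A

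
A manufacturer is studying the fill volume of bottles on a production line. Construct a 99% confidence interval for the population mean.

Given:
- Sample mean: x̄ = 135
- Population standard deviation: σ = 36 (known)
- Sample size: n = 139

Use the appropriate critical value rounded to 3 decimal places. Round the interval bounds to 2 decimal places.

The population standard deviation σ is known, so use a z-interval (standard normal critical value).

For 99% confidence, z* = 2.576 (from standard normal table)

Standard error: SE = σ/√n = 36/√139 = 3.053480

Margin of error: E = z* × SE = 2.576 × 3.053480 = 7.8658

Z-interval: x̄ ± E = 135 ± 7.8658 = (127.1342, 142.8658)

Rounded to 2 decimal places:

(127.13, 142.87)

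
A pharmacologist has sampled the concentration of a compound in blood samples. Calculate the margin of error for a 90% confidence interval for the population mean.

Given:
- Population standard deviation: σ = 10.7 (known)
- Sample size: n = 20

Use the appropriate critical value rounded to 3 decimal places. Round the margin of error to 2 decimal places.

The population standard deviation σ is known, so use the z-interval margin of error formula.

For 90% confidence, z* = 1.645 (from standard normal table)

Margin of error formula for z-interval: E = z* × σ/√n

E = 1.645 × 10.7/√20
  = 1.645 × 2.392593
  = 3.9358

Rounded to 2 decimal places:

3.94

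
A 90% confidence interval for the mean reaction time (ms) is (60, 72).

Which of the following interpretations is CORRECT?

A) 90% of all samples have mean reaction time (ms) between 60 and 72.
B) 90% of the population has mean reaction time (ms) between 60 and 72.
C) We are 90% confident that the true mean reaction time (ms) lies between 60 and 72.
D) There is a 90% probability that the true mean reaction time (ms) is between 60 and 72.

A confidence interval represents our confidence in the procedure, not a probability statement about the parameter.

Key concept: If we repeated this sampling process many times and computed a 90% CI each time, about 90% of those intervals would contain the true population parameter.

For this specific interval (60, 72):
- Midpoint (point estimate): 66
- Margin of error: 6

The correct interpretation is the one stating confidence that the true parameter lies in the interval — option C.

C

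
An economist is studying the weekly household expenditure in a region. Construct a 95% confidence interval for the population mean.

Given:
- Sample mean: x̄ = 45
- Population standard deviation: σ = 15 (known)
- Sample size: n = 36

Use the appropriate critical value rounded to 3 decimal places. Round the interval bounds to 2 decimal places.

The population standard deviation σ is known, so use a z-interval (standard normal critical value).

For 95% confidence, z* = 1.96 (from standard normal table)

Standard error: SE = σ/√n = 15/√36 = 2.500000

Margin of error: E = z* × SE = 1.96 × 2.500000 = 4.9000

Z-interval: x̄ ± E = 45 ± 4.9000 = (40.1000, 49.9000)

Rounded to 2 decimal places:

(40.10, 49.90)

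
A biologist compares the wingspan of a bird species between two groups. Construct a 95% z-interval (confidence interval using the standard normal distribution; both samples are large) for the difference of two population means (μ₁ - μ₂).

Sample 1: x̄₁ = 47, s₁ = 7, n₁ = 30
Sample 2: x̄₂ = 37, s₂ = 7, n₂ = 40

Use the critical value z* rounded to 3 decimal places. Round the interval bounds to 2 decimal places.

Both samples are large (n₁ = 30 ≥ 30, n₂ = 40 ≥ 30), so a z-interval for the difference of means applies.

Point estimate: x̄₁ - x̄₂ = 47 - 37 = 10

Standard error: SE = √(s₁²/n₁ + s₂²/n₂)
= √(7²/30 + 7²/40)
= √(1.633333 + 1.225000)
= 1.690661

For 95% confidence, z* = 1.96 (from standard normal table)
Margin of error: E = z* × SE = 1.96 × 1.690661 = 3.3137

Z-interval: (x̄₁ - x̄₂) ± E = 10 ± 3.3137 = (6.6863, 13.3137)

Rounded to 2 decimal places:

(6.69, 13.31)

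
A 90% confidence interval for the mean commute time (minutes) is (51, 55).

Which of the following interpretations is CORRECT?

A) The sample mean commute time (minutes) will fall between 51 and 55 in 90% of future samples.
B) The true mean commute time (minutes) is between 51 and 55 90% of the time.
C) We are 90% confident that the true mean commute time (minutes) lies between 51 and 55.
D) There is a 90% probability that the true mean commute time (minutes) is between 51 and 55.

A confidence interval represents our confidence in the procedure, not a probability statement about the parameter.

Key concept: If we repeated this sampling process many times and computed a 90% CI each time, about 90% of those intervals would contain the true population parameter.

For this specific interval (51, 55):
- Midpoint (point estimate): 53
- Margin of error: 2

The correct interpretation is the one stating confidence that the true parameter lies in the interval — option C.

C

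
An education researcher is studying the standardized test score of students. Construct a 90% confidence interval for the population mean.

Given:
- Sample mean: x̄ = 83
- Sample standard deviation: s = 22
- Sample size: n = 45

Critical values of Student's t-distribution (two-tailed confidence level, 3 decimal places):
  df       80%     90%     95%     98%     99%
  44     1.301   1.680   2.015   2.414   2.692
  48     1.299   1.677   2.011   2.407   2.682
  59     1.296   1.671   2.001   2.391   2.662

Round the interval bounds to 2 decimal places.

The population standard deviation σ is unknown (only the sample standard deviation s is given), so use a t-interval with df = n - 1 = 45 - 1 = 44.

For 90% confidence with df = 44, t* = 1.680 (from t-table)

Standard error: SE = s/√n = 22/√45 = 3.279566

Margin of error: E = t* × SE = 1.680 × 3.279566 = 5.5097

T-interval: x̄ ± E = 83 ± 5.5097 = (77.4903, 88.5097)

Rounded to 2 decimal places:

(77.49, 88.51)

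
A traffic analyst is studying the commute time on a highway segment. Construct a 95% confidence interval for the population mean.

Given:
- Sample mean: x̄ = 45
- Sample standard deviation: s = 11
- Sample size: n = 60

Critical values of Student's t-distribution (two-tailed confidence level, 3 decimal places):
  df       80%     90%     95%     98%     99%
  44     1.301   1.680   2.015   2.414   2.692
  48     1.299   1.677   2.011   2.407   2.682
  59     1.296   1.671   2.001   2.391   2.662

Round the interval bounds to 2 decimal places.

The population standard deviation σ is unknown (only the sample standard deviation s is given), so use a t-interval with df = n - 1 = 60 - 1 = 59.

For 95% confidence with df = 59, t* = 2.001 (from t-table)

Standard error: SE = s/√n = 11/√60 = 1.420094

Margin of error: E = t* × SE = 2.001 × 1.420094 = 2.8416

T-interval: x̄ ± E = 45 ± 2.8416 = (42.1584, 47.8416)

Rounded to 2 decimal places:

(42.16, 47.84)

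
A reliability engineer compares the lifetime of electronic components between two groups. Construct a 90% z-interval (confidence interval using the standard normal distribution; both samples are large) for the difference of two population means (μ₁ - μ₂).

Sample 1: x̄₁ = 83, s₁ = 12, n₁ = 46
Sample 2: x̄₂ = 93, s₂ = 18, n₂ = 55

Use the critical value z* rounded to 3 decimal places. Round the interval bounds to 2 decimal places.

Both samples are large (n₁ = 46 ≥ 30, n₂ = 55 ≥ 30), so a z-interval for the difference of means applies.

Point estimate: x̄₁ - x̄₂ = 83 - 93 = -10

Standard error: SE = √(s₁²/n₁ + s₂²/n₂)
= √(12²/46 + 18²/55)
= √(3.130435 + 5.890909)
= 3.003555

For 90% confidence, z* = 1.645 (from standard normal table)
Margin of error: E = z* × SE = 1.645 × 3.003555 = 4.9408

Z-interval: (x̄₁ - x̄₂) ± E = -10 ± 4.9408 = (-14.9408, -5.0592)

Rounded to 2 decimal places:

(-14.94, -5.06)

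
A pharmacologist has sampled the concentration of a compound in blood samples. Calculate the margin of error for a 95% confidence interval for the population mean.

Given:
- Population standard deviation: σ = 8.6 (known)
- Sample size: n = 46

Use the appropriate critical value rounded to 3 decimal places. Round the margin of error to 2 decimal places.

The population standard deviation σ is known, so use the z-interval margin of error formula.

For 95% confidence, z* = 1.96 (from standard normal table)

Margin of error formula for z-interval: E = z* × σ/√n

E = 1.96 × 8.6/√46
  = 1.96 × 1.268001
  = 2.4853

Rounded to 2 decimal places:

2.49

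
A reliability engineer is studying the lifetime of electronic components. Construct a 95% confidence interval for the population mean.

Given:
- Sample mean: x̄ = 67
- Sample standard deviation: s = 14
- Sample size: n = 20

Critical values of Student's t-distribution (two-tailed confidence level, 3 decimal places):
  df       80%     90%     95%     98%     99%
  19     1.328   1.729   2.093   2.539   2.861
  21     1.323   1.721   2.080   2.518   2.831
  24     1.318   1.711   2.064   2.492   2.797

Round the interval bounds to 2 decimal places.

The population standard deviation σ is unknown (only the sample standard deviation s is given), so use a t-interval with df = n - 1 = 20 - 1 = 19.

For 95% confidence with df = 19, t* = 2.093 (from t-table)

Standard error: SE = s/√n = 14/√20 = 3.130495

Margin of error: E = t* × SE = 2.093 × 3.130495 = 6.5521

T-interval: x̄ ± E = 67 ± 6.5521 = (60.4479, 73.5521)

Rounded to 2 decimal places:

(60.45, 73.55)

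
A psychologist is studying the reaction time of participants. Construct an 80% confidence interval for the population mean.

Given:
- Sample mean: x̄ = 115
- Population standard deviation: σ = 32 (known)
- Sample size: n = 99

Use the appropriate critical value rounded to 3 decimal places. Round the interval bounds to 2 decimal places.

The population standard deviation σ is known, so use a z-interval (standard normal critical value).

For 80% confidence, z* = 1.282 (from standard normal table)

Standard error: SE = σ/√n = 32/√99 = 3.216121

Margin of error: E = z* × SE = 1.282 × 3.216121 = 4.1231

Z-interval: x̄ ± E = 115 ± 4.1231 = (110.8769, 119.1231)

Rounded to 2 decimal places:

(110.88, 119.12)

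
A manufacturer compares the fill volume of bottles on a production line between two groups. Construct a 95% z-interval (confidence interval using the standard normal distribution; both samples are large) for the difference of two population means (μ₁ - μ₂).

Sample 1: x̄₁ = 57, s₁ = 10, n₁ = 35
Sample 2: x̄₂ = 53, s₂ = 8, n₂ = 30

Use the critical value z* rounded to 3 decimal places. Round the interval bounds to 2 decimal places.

Both samples are large (n₁ = 35 ≥ 30, n₂ = 30 ≥ 30), so a z-interval for the difference of means applies.

Point estimate: x̄₁ - x̄₂ = 57 - 53 = 4

Standard error: SE = √(s₁²/n₁ + s₂²/n₂)
= √(10²/35 + 8²/30)
= √(2.857143 + 2.133333)
= 2.233937

For 95% confidence, z* = 1.96 (from standard normal table)
Margin of error: E = z* × SE = 1.96 × 2.233937 = 4.3785

Z-interval: (x̄₁ - x̄₂) ± E = 4 ± 4.3785 = (-0.3785, 8.3785)

Rounded to 2 decimal places:

(-0.38, 8.38)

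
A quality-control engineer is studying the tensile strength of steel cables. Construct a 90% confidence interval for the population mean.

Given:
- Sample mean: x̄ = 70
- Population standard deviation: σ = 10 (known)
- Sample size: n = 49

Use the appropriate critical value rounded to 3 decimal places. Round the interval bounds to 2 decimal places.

The population standard deviation σ is known, so use a z-interval (standard normal critical value).

For 90% confidence, z* = 1.645 (from standard normal table)

Standard error: SE = σ/√n = 10/√49 = 1.428571

Margin of error: E = z* × SE = 1.645 × 1.428571 = 2.3500

Z-interval: x̄ ± E = 70 ± 2.3500 = (67.6500, 72.3500)

Rounded to 2 decimal places:

(67.65, 72.35)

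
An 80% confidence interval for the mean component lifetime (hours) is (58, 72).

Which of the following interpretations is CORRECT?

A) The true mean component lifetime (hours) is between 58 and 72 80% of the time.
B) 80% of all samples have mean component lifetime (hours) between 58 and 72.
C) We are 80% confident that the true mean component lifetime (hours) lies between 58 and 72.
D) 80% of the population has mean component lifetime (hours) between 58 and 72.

A confidence interval represents our confidence in the procedure, not a probability statement about the parameter.

Key concept: If we repeated this sampling process many times and computed an 80% CI each time, about 80% of those intervals would contain the true population parameter.

For this specific interval (58, 72):
- Midpoint (point estimate): 65
- Margin of error: 7

The correct interpretation is the one stating confidence that the true parameter lies in the interval — option C.

C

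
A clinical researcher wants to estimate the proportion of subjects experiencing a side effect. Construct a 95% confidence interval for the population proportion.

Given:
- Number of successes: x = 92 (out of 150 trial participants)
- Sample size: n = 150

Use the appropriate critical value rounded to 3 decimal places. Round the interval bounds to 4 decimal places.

Sample proportion: p̂ = 92/150 = 0.613333

Check conditions for normal approximation:
  np̂ = 92 ≥ 10 ✓
  n(1-p̂) = 58 ≥ 10 ✓

The sample is large enough, so use a z-interval (normal approximation) for the proportion.

For 95% confidence, z* = 1.96 (from standard normal table)

Standard error: SE = √(p̂(1-p̂)/n) = √(0.613333×0.386667/150) = 0.03976226

Margin of error: E = z* × SE = 1.96 × 0.03976226 = 0.077934

Z-interval: p̂ ± E = 0.613333 ± 0.077934 = (0.535399, 0.691267)

Rounded to 4 decimal places:

(0.5354, 0.6913)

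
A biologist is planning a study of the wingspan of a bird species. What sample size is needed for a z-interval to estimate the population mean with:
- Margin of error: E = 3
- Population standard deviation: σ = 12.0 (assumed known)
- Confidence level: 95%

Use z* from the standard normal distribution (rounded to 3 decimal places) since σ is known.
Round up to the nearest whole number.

Using z* since population σ is known (z-interval formula).

For 95% confidence, z* = 1.96 (from standard normal table)

Sample size formula for z-interval: n = (z*σ/E)²

n = (1.96 × 12.0 / 3)²
  = (7.840000)²
  = 61.4656

Round up to the nearest whole number: n = 62

62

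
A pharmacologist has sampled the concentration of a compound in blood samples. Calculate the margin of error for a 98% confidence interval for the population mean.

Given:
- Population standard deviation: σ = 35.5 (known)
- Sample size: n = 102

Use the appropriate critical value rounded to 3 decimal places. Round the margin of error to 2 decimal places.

The population standard deviation σ is known, so use the z-interval margin of error formula.

For 98% confidence, z* = 2.326 (from standard normal table)

Margin of error formula for z-interval: E = z* × σ/√n

E = 2.326 × 35.5/√102
  = 2.326 × 3.515024
  = 8.1759

Rounded to 2 decimal places:

8.18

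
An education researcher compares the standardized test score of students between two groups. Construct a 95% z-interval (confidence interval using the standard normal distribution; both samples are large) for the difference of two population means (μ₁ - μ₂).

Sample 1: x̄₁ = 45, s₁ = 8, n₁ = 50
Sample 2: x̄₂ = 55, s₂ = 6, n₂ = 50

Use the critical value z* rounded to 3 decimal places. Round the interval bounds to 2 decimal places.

Both samples are large (n₁ = 50 ≥ 30, n₂ = 50 ≥ 30), so a z-interval for the difference of means applies.

Point estimate: x̄₁ - x̄₂ = 45 - 55 = -10

Standard error: SE = √(s₁²/n₁ + s₂²/n₂)
= √(8²/50 + 6²/50)
= √(1.280000 + 0.720000)
= 1.414214

For 95% confidence, z* = 1.96 (from standard normal table)
Margin of error: E = z* × SE = 1.96 × 1.414214 = 2.7719

Z-interval: (x̄₁ - x̄₂) ± E = -10 ± 2.7719 = (-12.7719, -7.2281)

Rounded to 2 decimal places:

(-12.77, -7.23)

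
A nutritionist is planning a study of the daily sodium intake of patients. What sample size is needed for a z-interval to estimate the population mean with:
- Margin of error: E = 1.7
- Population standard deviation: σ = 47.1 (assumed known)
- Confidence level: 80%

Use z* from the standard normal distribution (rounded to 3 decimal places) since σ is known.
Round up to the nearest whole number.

Using z* since population σ is known (z-interval formula).

For 80% confidence, z* = 1.282 (from standard normal table)

Sample size formula for z-interval: n = (z*σ/E)²

n = (1.282 × 47.1 / 1.7)²
  = (35.518941)²
  = 1261.5952

Round up to the nearest whole number: n = 1262

1262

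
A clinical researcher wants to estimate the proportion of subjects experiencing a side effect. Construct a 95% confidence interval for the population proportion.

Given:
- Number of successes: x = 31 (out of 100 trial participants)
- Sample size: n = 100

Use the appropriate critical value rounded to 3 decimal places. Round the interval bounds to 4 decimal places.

Sample proportion: p̂ = 31/100 = 0.310000

Check conditions for normal approximation:
  np̂ = 31 ≥ 10 ✓
  n(1-p̂) = 69 ≥ 10 ✓

The sample is large enough, so use a z-interval (normal approximation) for the proportion.

For 95% confidence, z* = 1.96 (from standard normal table)

Standard error: SE = √(p̂(1-p̂)/n) = √(0.310000×0.690000/100) = 0.04624932

Margin of error: E = z* × SE = 1.96 × 0.04624932 = 0.090649

Z-interval: p̂ ± E = 0.310000 ± 0.090649 = (0.219351, 0.400649)

Rounded to 4 decimal places:

(0.2194, 0.4006)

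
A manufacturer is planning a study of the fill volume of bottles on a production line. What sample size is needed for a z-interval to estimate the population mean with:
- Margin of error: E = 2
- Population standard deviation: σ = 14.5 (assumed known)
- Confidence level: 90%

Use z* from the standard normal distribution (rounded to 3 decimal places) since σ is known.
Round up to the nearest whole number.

Using z* since population σ is known (z-interval formula).

For 90% confidence, z* = 1.645 (from standard normal table)

Sample size formula for z-interval: n = (z*σ/E)²

n = (1.645 × 14.5 / 2)²
  = (11.926250)²
  = 142.2354

Round up to the nearest whole number: n = 143

143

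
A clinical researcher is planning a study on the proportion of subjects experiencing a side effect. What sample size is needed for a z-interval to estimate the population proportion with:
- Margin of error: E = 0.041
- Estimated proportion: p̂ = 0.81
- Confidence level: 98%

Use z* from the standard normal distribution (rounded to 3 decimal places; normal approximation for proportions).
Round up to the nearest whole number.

Using z* for proportion z-interval (normal approximation).

For 98% confidence, z* = 2.326 (from standard normal table)

Sample size formula for proportion z-interval: n = z*²p̂(1-p̂)/E²

n = 2.326² × 0.81 × 0.19 / 0.041²
  = 5.410276 × 0.1539 / 0.001681
  = 495.3251

Round up to the nearest whole number: n = 496

496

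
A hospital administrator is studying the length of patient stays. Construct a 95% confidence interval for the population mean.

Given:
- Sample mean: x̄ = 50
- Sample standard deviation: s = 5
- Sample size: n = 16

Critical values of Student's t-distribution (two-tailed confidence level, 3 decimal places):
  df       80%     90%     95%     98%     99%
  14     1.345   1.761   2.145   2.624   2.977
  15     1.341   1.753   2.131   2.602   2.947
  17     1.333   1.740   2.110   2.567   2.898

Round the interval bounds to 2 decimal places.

The population standard deviation σ is unknown (only the sample standard deviation s is given), so use a t-interval with df = n - 1 = 16 - 1 = 15.

For 95% confidence with df = 15, t* = 2.131 (from t-table)

Standard error: SE = s/√n = 5/√16 = 1.250000

Margin of error: E = t* × SE = 2.131 × 1.250000 = 2.6637

T-interval: x̄ ± E = 50 ± 2.6637 = (47.3362, 52.6638)

Rounded to 2 decimal places:

(47.34, 52.66)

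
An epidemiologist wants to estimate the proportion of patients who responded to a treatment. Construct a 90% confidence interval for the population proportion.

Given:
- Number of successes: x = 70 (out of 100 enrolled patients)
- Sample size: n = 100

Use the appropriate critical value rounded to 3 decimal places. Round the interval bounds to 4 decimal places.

Sample proportion: p̂ = 70/100 = 0.700000

Check conditions for normal approximation:
  np̂ = 70 ≥ 10 ✓
  n(1-p̂) = 30 ≥ 10 ✓

The sample is large enough, so use a z-interval (normal approximation) for the proportion.

For 90% confidence, z* = 1.645 (from standard normal table)

Standard error: SE = √(p̂(1-p̂)/n) = √(0.700000×0.300000/100) = 0.04582576

Margin of error: E = z* × SE = 1.645 × 0.04582576 = 0.075383

Z-interval: p̂ ± E = 0.700000 ± 0.075383 = (0.624617, 0.775383)

Rounded to 4 decimal places:

(0.6246, 0.7754)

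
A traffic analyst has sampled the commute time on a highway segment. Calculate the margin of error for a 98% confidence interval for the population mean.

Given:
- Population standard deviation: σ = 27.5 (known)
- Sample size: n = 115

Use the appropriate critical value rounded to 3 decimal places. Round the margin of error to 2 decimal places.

The population standard deviation σ is known, so use the z-interval margin of error formula.

For 98% confidence, z* = 2.326 (from standard normal table)

Margin of error formula for z-interval: E = z* × σ/√n

E = 2.326 × 27.5/√115
  = 2.326 × 2.564388
  = 5.9648

Rounded to 2 decimal places:

5.96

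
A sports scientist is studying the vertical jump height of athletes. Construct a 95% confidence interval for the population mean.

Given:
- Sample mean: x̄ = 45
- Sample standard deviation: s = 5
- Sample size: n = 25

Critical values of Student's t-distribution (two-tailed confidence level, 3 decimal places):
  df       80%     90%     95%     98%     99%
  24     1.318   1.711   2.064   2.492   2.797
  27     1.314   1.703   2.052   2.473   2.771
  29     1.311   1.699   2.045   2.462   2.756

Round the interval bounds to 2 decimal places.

The population standard deviation σ is unknown (only the sample standard deviation s is given), so use a t-interval with df = n - 1 = 25 - 1 = 24.

For 95% confidence with df = 24, t* = 2.064 (from t-table)

Standard error: SE = s/√n = 5/√25 = 1.000000

Margin of error: E = t* × SE = 2.064 × 1.000000 = 2.0640

T-interval: x̄ ± E = 45 ± 2.0640 = (42.9360, 47.0640)

Rounded to 2 decimal places:

(42.94, 47.06)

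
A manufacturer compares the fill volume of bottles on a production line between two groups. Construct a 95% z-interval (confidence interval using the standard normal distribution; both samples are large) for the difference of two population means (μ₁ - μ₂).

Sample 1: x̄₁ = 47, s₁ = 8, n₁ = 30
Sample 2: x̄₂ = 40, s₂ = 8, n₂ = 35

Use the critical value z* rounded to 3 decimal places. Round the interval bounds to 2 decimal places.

Both samples are large (n₁ = 30 ≥ 30, n₂ = 35 ≥ 30), so a z-interval for the difference of means applies.

Point estimate: x̄₁ - x̄₂ = 47 - 40 = 7

Standard error: SE = √(s₁²/n₁ + s₂²/n₂)
= √(8²/30 + 8²/35)
= √(2.133333 + 1.828571)
= 1.990453

For 95% confidence, z* = 1.96 (from standard normal table)
Margin of error: E = z* × SE = 1.96 × 1.990453 = 3.9013

Z-interval: (x̄₁ - x̄₂) ± E = 7 ± 3.9013 = (3.0987, 10.9013)

Rounded to 2 decimal places:

(3.10, 10.90)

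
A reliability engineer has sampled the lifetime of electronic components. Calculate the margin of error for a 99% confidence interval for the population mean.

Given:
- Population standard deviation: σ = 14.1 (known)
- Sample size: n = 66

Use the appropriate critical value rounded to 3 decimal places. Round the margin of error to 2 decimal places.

The population standard deviation σ is known, so use the z-interval margin of error formula.

For 99% confidence, z* = 2.576 (from standard normal table)

Margin of error formula for z-interval: E = z* × σ/√n

E = 2.576 × 14.1/√66
  = 2.576 × 1.735590
  = 4.4709

Rounded to 2 decimal places:

4.47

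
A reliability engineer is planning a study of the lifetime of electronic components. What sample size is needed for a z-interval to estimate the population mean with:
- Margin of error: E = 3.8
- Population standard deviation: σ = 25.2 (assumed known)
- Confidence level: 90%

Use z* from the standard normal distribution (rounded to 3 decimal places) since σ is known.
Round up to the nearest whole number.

Using z* since population σ is known (z-interval formula).

For 90% confidence, z* = 1.645 (from standard normal table)

Sample size formula for z-interval: n = (z*σ/E)²

n = (1.645 × 25.2 / 3.8)²
  = (10.908947)²
  = 119.0051

Round up to the nearest whole number: n = 120

120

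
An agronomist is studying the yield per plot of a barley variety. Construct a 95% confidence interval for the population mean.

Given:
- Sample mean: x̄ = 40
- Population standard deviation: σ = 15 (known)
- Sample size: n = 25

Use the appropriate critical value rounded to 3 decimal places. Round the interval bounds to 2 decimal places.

The population standard deviation σ is known, so use a z-interval (standard normal critical value).

For 95% confidence, z* = 1.96 (from standard normal table)

Standard error: SE = σ/√n = 15/√25 = 3.000000

Margin of error: E = z* × SE = 1.96 × 3.000000 = 5.8800

Z-interval: x̄ ± E = 40 ± 5.8800 = (34.1200, 45.8800)

Rounded to 2 decimal places:

(34.12, 45.88)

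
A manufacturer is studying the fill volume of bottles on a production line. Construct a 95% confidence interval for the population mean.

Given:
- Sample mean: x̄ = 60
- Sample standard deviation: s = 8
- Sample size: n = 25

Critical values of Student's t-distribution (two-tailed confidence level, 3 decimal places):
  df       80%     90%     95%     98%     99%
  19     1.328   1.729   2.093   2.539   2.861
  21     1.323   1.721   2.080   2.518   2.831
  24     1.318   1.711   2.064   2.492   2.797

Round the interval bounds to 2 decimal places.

The population standard deviation σ is unknown (only the sample standard deviation s is given), so use a t-interval with df = n - 1 = 25 - 1 = 24.

For 95% confidence with df = 24, t* = 2.064 (from t-table)

Standard error: SE = s/√n = 8/√25 = 1.600000

Margin of error: E = t* × SE = 2.064 × 1.600000 = 3.3024

T-interval: x̄ ± E = 60 ± 3.3024 = (56.6976, 63.3024)

Rounded to 2 decimal places:

(56.70, 63.30)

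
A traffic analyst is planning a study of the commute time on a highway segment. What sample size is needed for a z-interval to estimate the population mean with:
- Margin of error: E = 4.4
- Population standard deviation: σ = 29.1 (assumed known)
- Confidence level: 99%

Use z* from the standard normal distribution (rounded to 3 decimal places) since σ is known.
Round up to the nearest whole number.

Using z* since population σ is known (z-interval formula).

For 99% confidence, z* = 2.576 (from standard normal table)

Sample size formula for z-interval: n = (z*σ/E)²

n = (2.576 × 29.1 / 4.4)²
  = (17.036727)²
  = 290.2501

Round up to the nearest whole number: n = 291

291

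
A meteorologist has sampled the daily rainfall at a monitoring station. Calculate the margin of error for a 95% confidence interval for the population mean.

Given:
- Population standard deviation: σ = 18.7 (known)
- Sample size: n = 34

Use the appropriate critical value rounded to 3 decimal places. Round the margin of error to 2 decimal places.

The population standard deviation σ is known, so use the z-interval margin of error formula.

For 95% confidence, z* = 1.96 (from standard normal table)

Margin of error formula for z-interval: E = z* × σ/√n

E = 1.96 × 18.7/√34
  = 1.96 × 3.207024
  = 6.2858

Rounded to 2 decimal places:

6.29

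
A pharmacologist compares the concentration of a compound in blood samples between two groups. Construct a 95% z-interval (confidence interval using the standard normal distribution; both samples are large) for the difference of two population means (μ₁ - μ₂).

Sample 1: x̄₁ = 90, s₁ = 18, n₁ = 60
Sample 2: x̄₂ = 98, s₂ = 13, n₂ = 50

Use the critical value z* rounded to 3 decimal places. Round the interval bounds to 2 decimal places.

Both samples are large (n₁ = 60 ≥ 30, n₂ = 50 ≥ 30), so a z-interval for the difference of means applies.

Point estimate: x̄₁ - x̄₂ = 90 - 98 = -8

Standard error: SE = √(s₁²/n₁ + s₂²/n₂)
= √(18²/60 + 13²/50)
= √(5.400000 + 3.380000)
= 2.963106

For 95% confidence, z* = 1.96 (from standard normal table)
Margin of error: E = z* × SE = 1.96 × 2.963106 = 5.8077

Z-interval: (x̄₁ - x̄₂) ± E = -8 ± 5.8077 = (-13.8077, -2.1923)

Rounded to 2 decimal places:

(-13.81, -2.19)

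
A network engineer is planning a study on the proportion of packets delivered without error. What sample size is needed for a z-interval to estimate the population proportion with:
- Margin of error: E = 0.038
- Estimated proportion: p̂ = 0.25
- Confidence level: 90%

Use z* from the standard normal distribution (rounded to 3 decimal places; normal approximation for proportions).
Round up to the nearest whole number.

Using z* for proportion z-interval (normal approximation).

For 90% confidence, z* = 1.645 (from standard normal table)

Sample size formula for proportion z-interval: n = z*²p̂(1-p̂)/E²

n = 1.645² × 0.25 × 0.75 / 0.038²
  = 2.706025 × 0.1875 / 0.001444
  = 351.3710

Round up to the nearest whole number: n = 352

352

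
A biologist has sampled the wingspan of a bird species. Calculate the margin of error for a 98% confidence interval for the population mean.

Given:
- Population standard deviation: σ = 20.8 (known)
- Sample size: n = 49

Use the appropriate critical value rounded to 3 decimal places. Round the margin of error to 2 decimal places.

The population standard deviation σ is known, so use the z-interval margin of error formula.

For 98% confidence, z* = 2.326 (from standard normal table)

Margin of error formula for z-interval: E = z* × σ/√n

E = 2.326 × 20.8/√49
  = 2.326 × 2.971429
  = 6.9115

Rounded to 2 decimal places:

6.91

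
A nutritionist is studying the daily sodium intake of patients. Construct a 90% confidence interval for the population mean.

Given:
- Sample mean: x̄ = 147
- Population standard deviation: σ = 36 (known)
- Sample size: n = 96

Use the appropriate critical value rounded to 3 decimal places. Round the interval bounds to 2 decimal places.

The population standard deviation σ is known, so use a z-interval (standard normal critical value).

For 90% confidence, z* = 1.645 (from standard normal table)

Standard error: SE = σ/√n = 36/√96 = 3.674235

Margin of error: E = z* × SE = 1.645 × 3.674235 = 6.0441

Z-interval: x̄ ± E = 147 ± 6.0441 = (140.9559, 153.0441)

Rounded to 2 decimal places:

(140.96, 153.04)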